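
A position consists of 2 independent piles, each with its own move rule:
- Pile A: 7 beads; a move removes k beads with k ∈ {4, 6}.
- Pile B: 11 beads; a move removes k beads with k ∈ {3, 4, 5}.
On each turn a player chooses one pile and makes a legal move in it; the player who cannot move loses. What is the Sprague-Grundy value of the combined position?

0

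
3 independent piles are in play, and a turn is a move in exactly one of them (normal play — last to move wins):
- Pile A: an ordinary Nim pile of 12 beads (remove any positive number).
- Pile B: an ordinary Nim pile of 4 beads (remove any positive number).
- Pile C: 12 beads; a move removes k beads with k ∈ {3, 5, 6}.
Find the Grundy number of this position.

9

Pile A is a plain Nim pile of size 12, so its Grundy value is 12.
Pile B is a plain Nim pile of size 4, so its Grundy value is 4.
Grundy values for pile C (subtraction set {3, 5, 6}):
k:     0  1  2  3  4  5  6  7  8  9 10 11 12
g(k):  0  0  0  1  1  1  2  2  2  0  0  0  1
So g(12) = 1.
By the Sprague-Grundy theorem, the Grundy value of a sum of independent games is the XOR of the component values.
Combined value = 12 XOR 4 XOR 1 = 9.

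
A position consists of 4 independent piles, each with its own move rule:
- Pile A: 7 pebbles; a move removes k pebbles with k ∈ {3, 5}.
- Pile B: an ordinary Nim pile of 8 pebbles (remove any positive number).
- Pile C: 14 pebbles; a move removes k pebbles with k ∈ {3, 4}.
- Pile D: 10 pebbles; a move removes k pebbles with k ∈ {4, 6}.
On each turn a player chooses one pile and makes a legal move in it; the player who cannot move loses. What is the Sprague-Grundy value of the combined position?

10

Grundy values for pile A (subtraction set {3, 5}):
g(0) = mex{} = 0
g(1) = mex{} = 0
g(2) = mex{} = 0
g(3) = mex{0} = 1
g(4) = mex{0} = 1
g(5) = mex{0} = 1
g(6) = mex{0,1} = 2
g(7) = mex{0,1} = 2
So g(7) = 2.
Pile B is a plain Nim pile of size 8, so its Grundy value is 8.
Build the Grundy sequence for pile C with g(k) = mex{g(k−s) : s ∈ {3, 4}, s ≤ k}:
g(0) = mex{} = 0
g(1) = mex{} = 0
g(2) = mex{} = 0
g(3) = mex{0} = 1
g(4) = mex{0} = 1
g(5) = mex{0} = 1
g(6) = mex{0,1} = 2
g(7) = mex{1} = 0
g(8) = mex{1} = 0
g(9) = mex{1,2} = 0
g(10) = mex{0,2} = 1
g(11) = mex{0} = 1
g(12) = mex{0} = 1
g(13) = mex{0,1} = 2
g(14) = mex{1} = 0
So g(14) = 0.
Build the Grundy sequence for pile D with g(k) = mex{g(k−s) : s ∈ {4, 6}, s ≤ k}:
g(0) = mex{} = 0
g(1) = mex{} = 0
g(2) = mex{} = 0
g(3) = mex{} = 0
g(4) = mex{0} = 1
g(5) = mex{0} = 1
g(6) = mex{0} = 1
g(7) = mex{0} = 1
g(8) = mex{0,1} = 2
g(9) = mex{0,1} = 2
g(10) = mex{1} = 0
So g(10) = 0.
The value of a disjunctive sum is the nim-sum of the parts.
Combined value = 2 XOR 8 XOR 0 XOR 0 = 10.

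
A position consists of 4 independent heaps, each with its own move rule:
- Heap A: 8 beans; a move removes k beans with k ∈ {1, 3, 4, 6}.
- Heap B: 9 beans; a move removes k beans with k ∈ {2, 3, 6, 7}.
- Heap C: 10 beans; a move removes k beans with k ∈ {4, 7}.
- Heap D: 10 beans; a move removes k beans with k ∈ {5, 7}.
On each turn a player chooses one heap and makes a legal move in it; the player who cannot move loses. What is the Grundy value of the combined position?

1

Grundy values for heap A (subtraction set {1, 3, 4, 6}):
k:     0  1  2  3  4  5  6  7  8
g(k):  0  1  0  1  2  3  2  0  1
So g(8) = 1.
For heap B, compute g(0), g(1), … with moves {2, 3, 6, 7}:
g(0) = mex{} = 0
g(1) = mex{} = 0
g(2) = mex{0} = 1
g(3) = mex{0} = 1
g(4) = mex{0,1} = 2
g(5) = mex{1} = 0
g(6) = mex{0,1,2} = 3
g(7) = mex{0,2} = 1
g(8) = mex{0,1,3} = 2
g(9) = mex{1,3} = 0
So g(9) = 0.
Grundy values for heap C (subtraction set {4, 7}):
g(0) = mex{} = 0
g(1) = mex{} = 0
g(2) = mex{} = 0
g(3) = mex{} = 0
g(4) = mex{0} = 1
g(5) = mex{0} = 1
g(6) = mex{0} = 1
g(7) = mex{0} = 1
g(8) = mex{0,1} = 2
g(9) = mex{0,1} = 2
g(10) = mex{0,1} = 2
So g(10) = 2.
Build the Grundy sequence for heap D with g(k) = mex{g(k−s) : s ∈ {5, 7}, s ≤ k}:
k:     0  1  2  3  4  5  6  7  8  9 10
g(k):  0  0  0  0  0  1  1  1  1  1  2
So g(10) = 2.
The value of a disjunctive sum is the nim-sum of the parts.
Combined value = 1 XOR 0 XOR 2 XOR 2 = 1.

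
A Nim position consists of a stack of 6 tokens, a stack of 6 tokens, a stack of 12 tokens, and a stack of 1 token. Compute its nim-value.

13

Nim-sum: 6 ^ 6 ^ 12 ^ 1 = 13.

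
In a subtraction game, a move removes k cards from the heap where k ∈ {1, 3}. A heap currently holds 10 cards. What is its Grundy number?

Build the Grundy sequence with g(k) = mex{g(k−s) : s ∈ {1, 3}, s ≤ k}:
k:     0  1  2  3  4  5  6  7  8  9 10
g(k):  0  1  0  1  0  1  0  1  0  1  0
So g(10) = 0.

0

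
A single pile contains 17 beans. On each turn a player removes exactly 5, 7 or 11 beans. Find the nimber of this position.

Build the Grundy sequence with g(k) = mex{g(k−s) : s ∈ {5, 7, 11}, s ≤ k}:
k:     0  1  2  3  4  5  6  7  8  9 10 11 12 13 14 15 16 17
g(k):  0  0  0  0  0  1  1  1  1  1  2  2  2  2  2  3  0  0
So g(17) = 0.

0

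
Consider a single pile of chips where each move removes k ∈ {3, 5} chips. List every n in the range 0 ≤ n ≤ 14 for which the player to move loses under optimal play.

0, 1, 2, 8, 9, 10

Build the Grundy sequence with g(k) = mex{g(k−s) : s ∈ {3, 5}, s ≤ k}:
k:     0  1  2  3  4  5  6  7  8  9 10 11 12 13 14
g(k):  0  0  0  1  1  1  2  2  0  0  0  1  1  1  2
The P-positions (g = 0) in 0..14 are 0, 1, 2, 8, 9, 10.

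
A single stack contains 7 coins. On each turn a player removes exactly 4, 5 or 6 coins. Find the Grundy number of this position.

Compute g(0), g(1), … for moves {4, 5, 6}:
k:     0  1  2  3  4  5  6  7
g(k):  0  0  0  0  1  1  1  1
So g(7) = 1.

1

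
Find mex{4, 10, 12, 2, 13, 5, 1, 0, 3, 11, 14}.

6

The values 0, 1, 2, 3, 4, 5 are all present; 6 is the first non-negative integer missing from the set.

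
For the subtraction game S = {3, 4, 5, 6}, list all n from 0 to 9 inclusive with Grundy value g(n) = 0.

Build the Grundy sequence with g(k) = mex{g(k−s) : s ∈ {3, 4, 5, 6}, s ≤ k}:
k:     0  1  2  3  4  5  6  7  8  9
g(k):  0  0  0  1  1  1  2  2  2  0
The P-positions (g = 0) in 0..9 are 0, 1, 2, 9.

0, 1, 2, 9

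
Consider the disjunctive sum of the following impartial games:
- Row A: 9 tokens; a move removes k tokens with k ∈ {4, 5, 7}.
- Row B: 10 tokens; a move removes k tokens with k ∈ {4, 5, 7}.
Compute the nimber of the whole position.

0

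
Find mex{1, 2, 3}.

0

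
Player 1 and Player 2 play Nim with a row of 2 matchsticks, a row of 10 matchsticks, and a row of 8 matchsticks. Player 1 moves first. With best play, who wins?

Nim-sum: 2 ^ 10 ^ 8 = 0.
The nim-sum is 0, so this is a P-position: the player to move is in a losing position under optimal play; Player 1 is about to move from it and so loses — Player 2 wins.

Player 2 wins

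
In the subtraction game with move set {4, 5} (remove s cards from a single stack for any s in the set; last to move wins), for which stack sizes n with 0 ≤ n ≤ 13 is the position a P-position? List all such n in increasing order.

0, 1, 2, 3, 9, 10, 11, 12

Grundy values for subtraction set {4, 5}:
g(0) = mex{} = 0
g(1) = mex{} = 0
g(2) = mex{} = 0
g(3) = mex{} = 0
g(4) = mex{0} = 1
g(5) = mex{0} = 1
g(6) = mex{0} = 1
g(7) = mex{0} = 1
g(8) = mex{0,1} = 2
g(9) = mex{1} = 0
g(10) = mex{1} = 0
g(11) = mex{1} = 0
g(12) = mex{1,2} = 0
g(13) = mex{0,2} = 1
The P-positions (g = 0) in 0..13 are 0, 1, 2, 3, 9, 10, 11, 12.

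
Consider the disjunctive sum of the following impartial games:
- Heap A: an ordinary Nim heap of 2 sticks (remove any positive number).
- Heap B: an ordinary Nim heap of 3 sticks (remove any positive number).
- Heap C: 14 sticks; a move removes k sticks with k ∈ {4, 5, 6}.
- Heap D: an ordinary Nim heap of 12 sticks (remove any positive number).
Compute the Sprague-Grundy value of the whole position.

12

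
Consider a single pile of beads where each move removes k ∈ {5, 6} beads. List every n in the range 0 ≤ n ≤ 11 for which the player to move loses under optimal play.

0, 1, 2, 3, 4, 11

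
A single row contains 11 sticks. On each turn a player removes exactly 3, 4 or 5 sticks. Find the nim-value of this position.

1

Grundy values for subtraction set {3, 4, 5}:
g(0) = mex{} = 0
g(1) = mex{} = 0
g(2) = mex{} = 0
g(3) = mex{0} = 1
g(4) = mex{0} = 1
g(5) = mex{0} = 1
g(6) = mex{0,1} = 2
g(7) = mex{0,1} = 2
g(8) = mex{1} = 0
g(9) = mex{1,2} = 0
g(10) = mex{1,2} = 0
g(11) = mex{0,2} = 1
So g(11) = 1.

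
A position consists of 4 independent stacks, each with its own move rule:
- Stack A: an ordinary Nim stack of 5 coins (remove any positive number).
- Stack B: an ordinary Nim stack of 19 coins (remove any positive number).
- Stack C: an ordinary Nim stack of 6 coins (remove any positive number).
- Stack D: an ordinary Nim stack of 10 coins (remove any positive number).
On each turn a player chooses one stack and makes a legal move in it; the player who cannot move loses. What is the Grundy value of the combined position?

26

Stack A is a plain Nim stack of size 5, so its Grundy value is 5.
Stack B is a plain Nim stack of size 19, so its Grundy value is 19.
Stack C is a plain Nim stack of size 6, so its Grundy value is 6.
Stack D is a plain Nim stack of size 10, so its Grundy value is 10.
By the Sprague-Grundy theorem, the Grundy value of a sum of independent games is the XOR of the component values.
Combined value = 5 ⊕ 19 ⊕ 6 ⊕ 10 = 26.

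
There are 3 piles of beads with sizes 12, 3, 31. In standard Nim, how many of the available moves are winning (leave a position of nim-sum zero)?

Nim-sum: 12 ^ 3 ^ 31 = 16.
The overall nim-sum is X = 16. A pile of size p has a winning move iff p XOR X < p (reduce it to p XOR X).
  12: 12 XOR 16 = 28 ≥ 12 — no move.
  3: 3 XOR 16 = 19 ≥ 3 — no move.
  31: 31 XOR 16 = 15 < 31 — winning move (to 15).
That gives 1 winning move.

1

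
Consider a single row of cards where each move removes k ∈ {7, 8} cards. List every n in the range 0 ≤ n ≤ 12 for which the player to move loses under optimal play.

0, 1, 2, 3, 4, 5, 6

Compute g(0), g(1), … for moves {7, 8}:
k:     0  1  2  3  4  5  6  7  8  9 10 11 12
g(k):  0  0  0  0  0  0  0  1  1  1  1  1  1
The P-positions (g = 0) in 0..12 are 0, 1, 2, 3, 4, 5, 6.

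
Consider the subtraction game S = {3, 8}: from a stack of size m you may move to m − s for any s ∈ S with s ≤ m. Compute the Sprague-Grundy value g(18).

Compute g(0), g(1), … for moves {3, 8}:
k:     0  1  2  3  4  5  6  7  8  9 10 11 12 13 14 15 16 17 18
g(k):  0  0  0  1  1  1  0  0  2  1  1  0  0  0  1  1  1  0  0
So g(18) = 0.

0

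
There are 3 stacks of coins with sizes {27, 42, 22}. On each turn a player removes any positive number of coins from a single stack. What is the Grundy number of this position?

39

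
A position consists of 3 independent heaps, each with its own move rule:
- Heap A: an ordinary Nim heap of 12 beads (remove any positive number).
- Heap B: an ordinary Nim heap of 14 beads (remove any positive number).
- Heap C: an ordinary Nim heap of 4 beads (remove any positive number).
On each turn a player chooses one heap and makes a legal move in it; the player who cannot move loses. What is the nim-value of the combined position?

Heap A is a plain Nim heap of size 12, so its Grundy value is 12.
Heap B is a plain Nim heap of size 14, so its Grundy value is 14.
Heap C is a plain Nim heap of size 4, so its Grundy value is 4.
The value of a disjunctive sum is the nim-sum of the parts.
Combined value = 12 ⊕ 14 ⊕ 4 = 6.

6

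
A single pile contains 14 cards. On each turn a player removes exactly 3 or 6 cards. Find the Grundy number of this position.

1

Build the Grundy sequence with g(k) = mex{g(k−s) : s ∈ {3, 6}, s ≤ k}:
g(0) = mex{} = 0
g(1) = mex{} = 0
g(2) = mex{} = 0
g(3) = mex{0} = 1
g(4) = mex{0} = 1
g(5) = mex{0} = 1
g(6) = mex{0,1} = 2
g(7) = mex{0,1} = 2
g(8) = mex{0,1} = 2
g(9) = mex{1,2} = 0
g(10) = mex{1,2} = 0
g(11) = mex{1,2} = 0
g(12) = mex{0,2} = 1
g(13) = mex{0,2} = 1
g(14) = mex{0,2} = 1
So g(14) = 1.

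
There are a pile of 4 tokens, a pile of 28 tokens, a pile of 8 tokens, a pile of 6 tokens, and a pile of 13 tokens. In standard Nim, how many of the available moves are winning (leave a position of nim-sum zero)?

1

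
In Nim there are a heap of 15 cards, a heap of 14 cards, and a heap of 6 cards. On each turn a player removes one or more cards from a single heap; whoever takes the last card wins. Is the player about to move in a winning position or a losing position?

Winning position

Bitwise XOR of the heap sizes:
  1111  (15)
  1110  (14)
  0110  (6)
  ----
  0111  (7)
The nim-sum is 7 ≠ 0, so this is an N-position: the player to move can win.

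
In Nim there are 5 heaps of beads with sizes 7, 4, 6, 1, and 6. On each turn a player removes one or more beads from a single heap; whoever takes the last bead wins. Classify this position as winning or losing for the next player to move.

Winning position

In binary:
  111  (7)
  100  (4)
  110  (6)
  001  (1)
  110  (6)
  ---
  010  (2)
The nim-sum is 2 ≠ 0, so this is an N-position: the player to move can win.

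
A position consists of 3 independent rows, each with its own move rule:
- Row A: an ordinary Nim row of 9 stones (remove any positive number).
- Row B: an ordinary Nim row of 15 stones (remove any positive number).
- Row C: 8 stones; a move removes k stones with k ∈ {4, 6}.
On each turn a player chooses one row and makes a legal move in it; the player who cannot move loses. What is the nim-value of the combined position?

4

Row A is a plain Nim row of size 9, so its Grundy value is 9.
Row B is a plain Nim row of size 15, so its Grundy value is 15.
For row C, compute g(0), g(1), … with moves {4, 6}:
k:     0  1  2  3  4  5  6  7  8
g(k):  0  0  0  0  1  1  1  1  2
So g(8) = 2.
By the Sprague-Grundy theorem, the Grundy value of a sum of independent games is the XOR of the component values.
Combined value = 9 XOR 15 XOR 2 = 4.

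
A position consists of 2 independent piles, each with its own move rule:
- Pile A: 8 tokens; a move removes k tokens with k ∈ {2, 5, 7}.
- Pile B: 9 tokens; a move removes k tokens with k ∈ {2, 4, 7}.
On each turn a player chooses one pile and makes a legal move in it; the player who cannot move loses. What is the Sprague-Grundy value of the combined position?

For pile A, compute g(0), g(1), … with moves {2, 5, 7}:
k:     0  1  2  3  4  5  6  7  8
g(k):  0  0  1  1  0  2  1  3  2
So g(8) = 2.
Grundy values for pile B (subtraction set {2, 4, 7}):
g(0) = mex{} = 0
g(1) = mex{} = 0
g(2) = mex{0} = 1
g(3) = mex{0} = 1
g(4) = mex{0,1} = 2
g(5) = mex{0,1} = 2
g(6) = mex{1,2} = 0
g(7) = mex{0,1,2} = 3
g(8) = mex{0,2} = 1
g(9) = mex{1,2,3} = 0
So g(9) = 0.
The value of a disjunctive sum is the nim-sum of the parts.
Combined value = 2 ⊕ 0 = 2.

2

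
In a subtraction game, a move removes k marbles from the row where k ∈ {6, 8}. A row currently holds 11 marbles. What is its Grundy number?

1

Grundy values for subtraction set {6, 8}:
g(0) = mex{} = 0
g(1) = mex{} = 0
g(2) = mex{} = 0
g(3) = mex{} = 0
g(4) = mex{} = 0
g(5) = mex{} = 0
g(6) = mex{0} = 1
g(7) = mex{0} = 1
g(8) = mex{0} = 1
g(9) = mex{0} = 1
g(10) = mex{0} = 1
g(11) = mex{0} = 1
So g(11) = 1.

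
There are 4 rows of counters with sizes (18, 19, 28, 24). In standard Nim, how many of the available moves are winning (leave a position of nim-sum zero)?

Compute the nim-sum pairwise:
18 ⊕ 19 = 1
1 ⊕ 28 = 29
29 ⊕ 24 = 5
The overall nim-sum is X = 5. A row of size p has a winning move iff p XOR X < p (reduce it to p XOR X).
  18: 18 XOR 5 = 23 ≥ 18 — no move.
  19: 19 XOR 5 = 22 ≥ 19 — no move.
  28: 28 XOR 5 = 25 < 28 — winning move (to 25).
  24: 24 XOR 5 = 29 ≥ 24 — no move.
That gives 1 winning move.

1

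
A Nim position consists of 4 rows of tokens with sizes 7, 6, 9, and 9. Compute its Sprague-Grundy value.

1

In binary:
  0111  (7)
  0110  (6)
  1001  (9)
  1001  (9)
  ----
  0001  (1)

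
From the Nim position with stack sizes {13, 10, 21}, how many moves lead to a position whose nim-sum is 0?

1

Nim-sum: 13 XOR 10 XOR 21 = 18.
The overall nim-sum is X = 18. A stack of size p has a winning move iff p XOR X < p (reduce it to p XOR X).
  13: 13 XOR 18 = 31 ≥ 13 — no move.
  10: 10 XOR 18 = 24 ≥ 10 — no move.
  21: 21 XOR 18 = 7 < 21 — winning move (to 7).
That gives 1 winning move.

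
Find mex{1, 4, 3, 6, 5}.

0 is not in the set, so the mex is 0.

0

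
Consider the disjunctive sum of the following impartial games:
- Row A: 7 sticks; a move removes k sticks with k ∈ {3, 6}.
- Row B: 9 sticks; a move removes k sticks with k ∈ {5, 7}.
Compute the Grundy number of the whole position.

3

Grundy values for row A (subtraction set {3, 6}):
g(0) = mex{} = 0
g(1) = mex{} = 0
g(2) = mex{} = 0
g(3) = mex{0} = 1
g(4) = mex{0} = 1
g(5) = mex{0} = 1
g(6) = mex{0,1} = 2
g(7) = mex{0,1} = 2
So g(7) = 2.
For row B, compute g(0), g(1), … with moves {5, 7}:
g(0) = mex{} = 0
g(1) = mex{} = 0
g(2) = mex{} = 0
g(3) = mex{} = 0
g(4) = mex{} = 0
g(5) = mex{0} = 1
g(6) = mex{0} = 1
g(7) = mex{0} = 1
g(8) = mex{0} = 1
g(9) = mex{0} = 1
So g(9) = 1.
The value of a disjunctive sum is the nim-sum of the parts.
Combined value = 2 XOR 1 = 3.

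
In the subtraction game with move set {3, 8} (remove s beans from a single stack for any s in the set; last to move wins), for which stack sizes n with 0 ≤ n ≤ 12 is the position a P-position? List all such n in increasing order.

Build the Grundy sequence with g(k) = mex{g(k−s) : s ∈ {3, 8}, s ≤ k}:
k:     0  1  2  3  4  5  6  7  8  9 10 11 12
g(k):  0  0  0  1  1  1  0  0  2  1  1  0  0
The P-positions (g = 0) in 0..12 are 0, 1, 2, 6, 7, 11, 12.

0, 1, 2, 6, 7, 11, 12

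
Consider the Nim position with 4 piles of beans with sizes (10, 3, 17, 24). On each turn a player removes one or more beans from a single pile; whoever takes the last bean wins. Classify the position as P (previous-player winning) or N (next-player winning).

Nim-sum: 10 ^ 3 ^ 17 ^ 24 = 0.
The nim-sum is 0, so this is a P-position: the player to move is in a losing position under optimal play.

P-position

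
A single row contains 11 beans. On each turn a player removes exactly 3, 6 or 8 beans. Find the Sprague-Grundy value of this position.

0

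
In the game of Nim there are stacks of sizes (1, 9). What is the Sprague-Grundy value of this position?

8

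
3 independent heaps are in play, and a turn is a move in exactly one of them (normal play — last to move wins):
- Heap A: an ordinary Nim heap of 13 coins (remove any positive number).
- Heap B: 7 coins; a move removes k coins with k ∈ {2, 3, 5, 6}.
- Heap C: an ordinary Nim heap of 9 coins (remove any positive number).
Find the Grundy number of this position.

Heap A is a plain Nim heap of size 13, so its Grundy value is 13.
For heap B, compute g(0), g(1), … with moves {2, 3, 5, 6}:
g(0) = mex{} = 0
g(1) = mex{} = 0
g(2) = mex{0} = 1
g(3) = mex{0} = 1
g(4) = mex{0,1} = 2
g(5) = mex{0,1} = 2
g(6) = mex{0,1,2} = 3
g(7) = mex{0,1,2} = 3
So g(7) = 3.
Heap C is a plain Nim heap of size 9, so its Grundy value is 9.
The value of a disjunctive sum is the nim-sum of the parts.
Combined value = 13 ⊕ 3 ⊕ 9 = 7.

7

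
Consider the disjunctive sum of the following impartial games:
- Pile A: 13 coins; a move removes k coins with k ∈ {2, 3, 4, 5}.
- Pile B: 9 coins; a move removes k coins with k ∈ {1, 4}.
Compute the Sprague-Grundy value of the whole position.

Grundy values for pile A (subtraction set {2, 3, 4, 5}):
k:     0  1  2  3  4  5  6  7  8  9 10 11 12 13
g(k):  0  0  1  1  2  2  3  0  0  1  1  2  2  3
So g(13) = 3.
For pile B, compute g(0), g(1), … with moves {1, 4}:
g(0) = mex{} = 0
g(1) = mex{0} = 1
g(2) = mex{1} = 0
g(3) = mex{0} = 1
g(4) = mex{0,1} = 2
g(5) = mex{1,2} = 0
g(6) = mex{0} = 1
g(7) = mex{1} = 0
g(8) = mex{0,2} = 1
g(9) = mex{0,1} = 2
So g(9) = 2.
By the Sprague-Grundy theorem, the Grundy value of a sum of independent games is the XOR of the component values.
Combined value = 3 XOR 2 = 1.

1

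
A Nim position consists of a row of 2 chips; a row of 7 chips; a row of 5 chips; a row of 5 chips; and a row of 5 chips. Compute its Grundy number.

Compute the nim-sum pairwise:
2 XOR 7 = 5
5 XOR 5 = 0
0 XOR 5 = 5
5 XOR 5 = 0

0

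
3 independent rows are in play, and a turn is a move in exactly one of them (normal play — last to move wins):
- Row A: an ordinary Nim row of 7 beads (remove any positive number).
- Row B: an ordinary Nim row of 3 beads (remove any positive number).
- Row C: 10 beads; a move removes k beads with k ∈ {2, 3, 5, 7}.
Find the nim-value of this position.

Row A is a plain Nim row of size 7, so its Grundy value is 7.
Row B is a plain Nim row of size 3, so its Grundy value is 3.
Grundy values for row C (subtraction set {2, 3, 5, 7}):
g(0) = mex{} = 0
g(1) = mex{} = 0
g(2) = mex{0} = 1
g(3) = mex{0} = 1
g(4) = mex{0,1} = 2
g(5) = mex{0,1} = 2
g(6) = mex{0,1,2} = 3
g(7) = mex{0,1,2} = 3
g(8) = mex{0,1,2,3} = 4
g(9) = mex{1,2,3} = 0
g(10) = mex{1,2,3,4} = 0
So g(10) = 0.
The value of a disjunctive sum is the nim-sum of the parts.
Combined value = 7 XOR 3 XOR 0 = 4.

4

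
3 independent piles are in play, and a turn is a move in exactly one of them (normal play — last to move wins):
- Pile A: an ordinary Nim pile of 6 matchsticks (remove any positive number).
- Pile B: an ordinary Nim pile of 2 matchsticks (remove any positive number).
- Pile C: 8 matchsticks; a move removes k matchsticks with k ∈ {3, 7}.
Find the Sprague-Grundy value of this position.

Pile A is a plain Nim pile of size 6, so its Grundy value is 6.
Pile B is a plain Nim pile of size 2, so its Grundy value is 2.
For pile C, compute g(0), g(1), … with moves {3, 7}:
g(0) = mex{} = 0
g(1) = mex{} = 0
g(2) = mex{} = 0
g(3) = mex{0} = 1
g(4) = mex{0} = 1
g(5) = mex{0} = 1
g(6) = mex{1} = 0
g(7) = mex{0,1} = 2
g(8) = mex{0,1} = 2
So g(8) = 2.
The value of a disjunctive sum is the nim-sum of the parts.
Combined value = 6 ⊕ 2 ⊕ 2 = 6.

6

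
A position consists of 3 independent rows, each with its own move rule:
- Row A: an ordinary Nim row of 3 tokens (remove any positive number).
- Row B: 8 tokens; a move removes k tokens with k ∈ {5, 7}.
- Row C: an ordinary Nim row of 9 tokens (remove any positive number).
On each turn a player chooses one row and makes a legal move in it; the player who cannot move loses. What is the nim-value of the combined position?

11

Row A is a plain Nim row of size 3, so its Grundy value is 3.
For row B, compute g(0), g(1), … with moves {5, 7}:
k:     0  1  2  3  4  5  6  7  8
g(k):  0  0  0  0  0  1  1  1  1
So g(8) = 1.
Row C is a plain Nim row of size 9, so its Grundy value is 9.
By the Sprague-Grundy theorem, the Grundy value of a sum of independent games is the XOR of the component values.
Combined value = 3 XOR 1 XOR 9 = 11.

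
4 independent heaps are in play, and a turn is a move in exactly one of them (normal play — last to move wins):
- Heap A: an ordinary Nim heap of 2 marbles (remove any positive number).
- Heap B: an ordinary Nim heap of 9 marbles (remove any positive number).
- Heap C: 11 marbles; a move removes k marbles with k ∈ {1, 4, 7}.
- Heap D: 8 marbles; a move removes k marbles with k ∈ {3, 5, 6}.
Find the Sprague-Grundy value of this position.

8

Heap A is a plain Nim heap of size 2, so its Grundy value is 2.
Heap B is a plain Nim heap of size 9, so its Grundy value is 9.
For heap C, compute g(0), g(1), … with moves {1, 4, 7}:
g(0) = mex{} = 0
g(1) = mex{0} = 1
g(2) = mex{1} = 0
g(3) = mex{0} = 1
g(4) = mex{0,1} = 2
g(5) = mex{1,2} = 0
g(6) = mex{0} = 1
g(7) = mex{0,1} = 2
g(8) = mex{1,2} = 0
g(9) = mex{0} = 1
g(10) = mex{1} = 0
g(11) = mex{0,2} = 1
So g(11) = 1.
Build the Grundy sequence for heap D with g(k) = mex{g(k−s) : s ∈ {3, 5, 6}, s ≤ k}:
k:     0  1  2  3  4  5  6  7  8
g(k):  0  0  0  1  1  1  2  2  2
So g(8) = 2.
By the Sprague-Grundy theorem, the Grundy value of a sum of independent games is the XOR of the component values.
Combined value = 2 ⊕ 9 ⊕ 1 ⊕ 2 = 8.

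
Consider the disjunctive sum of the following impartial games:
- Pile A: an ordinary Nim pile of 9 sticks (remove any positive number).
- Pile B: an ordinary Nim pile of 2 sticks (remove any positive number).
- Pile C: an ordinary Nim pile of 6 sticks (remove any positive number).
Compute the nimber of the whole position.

Pile A is a plain Nim pile of size 9, so its Grundy value is 9.
Pile B is a plain Nim pile of size 2, so its Grundy value is 2.
Pile C is a plain Nim pile of size 6, so its Grundy value is 6.
By the Sprague-Grundy theorem, the Grundy value of a sum of independent games is the XOR of the component values.
Combined value = 9 ⊕ 2 ⊕ 6 = 13.

13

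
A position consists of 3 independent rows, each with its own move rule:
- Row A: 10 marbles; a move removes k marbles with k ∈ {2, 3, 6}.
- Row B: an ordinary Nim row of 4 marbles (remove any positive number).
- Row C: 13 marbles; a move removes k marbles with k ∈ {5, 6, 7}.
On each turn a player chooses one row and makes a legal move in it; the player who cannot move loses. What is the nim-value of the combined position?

Grundy values for row A (subtraction set {2, 3, 6}):
g(0) = mex{} = 0
g(1) = mex{} = 0
g(2) = mex{0} = 1
g(3) = mex{0} = 1
g(4) = mex{0,1} = 2
g(5) = mex{1} = 0
g(6) = mex{0,1,2} = 3
g(7) = mex{0,2} = 1
g(8) = mex{0,1,3} = 2
g(9) = mex{1,3} = 0
g(10) = mex{1,2} = 0
So g(10) = 0.
Row B is a plain Nim row of size 4, so its Grundy value is 4.
For row C, compute g(0), g(1), … with moves {5, 6, 7}:
k:     0  1  2  3  4  5  6  7  8  9 10 11 12 13
g(k):  0  0  0  0  0  1  1  1  1  1  2  2  0  0
So g(13) = 0.
The value of a disjunctive sum is the nim-sum of the parts.
Combined value = 0 XOR 4 XOR 0 = 4.

4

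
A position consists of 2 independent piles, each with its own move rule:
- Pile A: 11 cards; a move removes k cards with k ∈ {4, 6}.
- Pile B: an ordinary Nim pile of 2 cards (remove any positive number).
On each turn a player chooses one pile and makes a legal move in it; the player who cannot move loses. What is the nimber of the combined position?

2

Grundy values for pile A (subtraction set {4, 6}):
g(0) = mex{} = 0
g(1) = mex{} = 0
g(2) = mex{} = 0
g(3) = mex{} = 0
g(4) = mex{0} = 1
g(5) = mex{0} = 1
g(6) = mex{0} = 1
g(7) = mex{0} = 1
g(8) = mex{0,1} = 2
g(9) = mex{0,1} = 2
g(10) = mex{1} = 0
g(11) = mex{1} = 0
So g(11) = 0.
Pile B is a plain Nim pile of size 2, so its Grundy value is 2.
The value of a disjunctive sum is the nim-sum of the parts.
Combined value = 0 ⊕ 2 = 2.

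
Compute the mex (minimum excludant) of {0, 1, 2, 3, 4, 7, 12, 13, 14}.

5

The values 0, 1, 2, 3, 4 are all present; 5 is the first non-negative integer missing from the set.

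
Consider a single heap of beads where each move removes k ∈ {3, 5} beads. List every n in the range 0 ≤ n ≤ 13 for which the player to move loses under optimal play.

0, 1, 2, 8, 9, 10

Compute g(0), g(1), … for moves {3, 5}:
k:     0  1  2  3  4  5  6  7  8  9 10 11 12 13
g(k):  0  0  0  1  1  1  2  2  0  0  0  1  1  1
The P-positions (g = 0) in 0..13 are 0, 1, 2, 8, 9, 10.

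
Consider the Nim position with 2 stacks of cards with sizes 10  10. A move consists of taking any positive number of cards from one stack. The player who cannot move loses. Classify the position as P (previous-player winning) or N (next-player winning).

Bitwise XOR of the heap sizes:
  1010  (10)
  1010  (10)
  ----
  0000  (0)
The nim-sum is 0, so this is a P-position: the player to move is in a losing position under optimal play.

P-position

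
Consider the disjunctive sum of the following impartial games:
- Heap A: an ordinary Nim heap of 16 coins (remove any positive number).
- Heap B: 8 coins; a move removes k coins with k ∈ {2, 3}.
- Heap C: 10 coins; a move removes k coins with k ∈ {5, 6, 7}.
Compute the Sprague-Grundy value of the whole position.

19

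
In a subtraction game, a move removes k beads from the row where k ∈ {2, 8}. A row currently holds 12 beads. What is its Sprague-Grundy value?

Grundy values for subtraction set {2, 8}:
k:     0  1  2  3  4  5  6  7  8  9 10 11 12
g(k):  0  0  1  1  0  0  1  1  2  2  0  0  1
So g(12) = 1.

1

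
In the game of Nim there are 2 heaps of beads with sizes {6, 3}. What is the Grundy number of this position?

Write each in binary and XOR column by column:
  110  (6)
  011  (3)
  ---
  101  (5)

5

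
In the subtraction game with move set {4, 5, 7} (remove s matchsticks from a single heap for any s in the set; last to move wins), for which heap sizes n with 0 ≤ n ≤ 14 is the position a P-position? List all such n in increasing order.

Grundy values for subtraction set {4, 5, 7}:
g(0) = mex{} = 0
g(1) = mex{} = 0
g(2) = mex{} = 0
g(3) = mex{} = 0
g(4) = mex{0} = 1
g(5) = mex{0} = 1
g(6) = mex{0} = 1
g(7) = mex{0} = 1
g(8) = mex{0,1} = 2
g(9) = mex{0,1} = 2
g(10) = mex{0,1} = 2
g(11) = mex{1} = 0
g(12) = mex{1,2} = 0
g(13) = mex{1,2} = 0
g(14) = mex{1,2} = 0
The P-positions (g = 0) in 0..14 are 0, 1, 2, 3, 11, 12, 13, 14.

0, 1, 2, 3, 11, 12, 13, 14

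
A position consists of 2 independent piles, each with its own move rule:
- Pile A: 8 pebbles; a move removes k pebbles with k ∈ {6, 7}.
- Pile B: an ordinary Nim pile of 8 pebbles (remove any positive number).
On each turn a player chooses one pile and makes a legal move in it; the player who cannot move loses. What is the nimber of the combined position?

9

For pile A, compute g(0), g(1), … with moves {6, 7}:
k:     0  1  2  3  4  5  6  7  8
g(k):  0  0  0  0  0  0  1  1  1
So g(8) = 1.
Pile B is a plain Nim pile of size 8, so its Grundy value is 8.
The value of a disjunctive sum is the nim-sum of the parts.
Combined value = 1 ⊕ 8 = 9.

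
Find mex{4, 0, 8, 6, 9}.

1

0 is in the set but 1 is not, so the mex is 1.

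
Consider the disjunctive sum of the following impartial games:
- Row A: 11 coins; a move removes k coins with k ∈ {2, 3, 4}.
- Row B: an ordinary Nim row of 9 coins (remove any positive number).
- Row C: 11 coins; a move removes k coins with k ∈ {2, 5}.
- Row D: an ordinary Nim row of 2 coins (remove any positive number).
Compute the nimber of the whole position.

Grundy values for row A (subtraction set {2, 3, 4}):
g(0) = mex{} = 0
g(1) = mex{} = 0
g(2) = mex{0} = 1
g(3) = mex{0} = 1
g(4) = mex{0,1} = 2
g(5) = mex{0,1} = 2
g(6) = mex{1,2} = 0
g(7) = mex{1,2} = 0
g(8) = mex{0,2} = 1
g(9) = mex{0,2} = 1
g(10) = mex{0,1} = 2
g(11) = mex{0,1} = 2
So g(11) = 2.
Row B is a plain Nim row of size 9, so its Grundy value is 9.
Build the Grundy sequence for row C with g(k) = mex{g(k−s) : s ∈ {2, 5}, s ≤ k}:
g(0) = mex{} = 0
g(1) = mex{} = 0
g(2) = mex{0} = 1
g(3) = mex{0} = 1
g(4) = mex{1} = 0
g(5) = mex{0,1} = 2
g(6) = mex{0} = 1
g(7) = mex{1,2} = 0
g(8) = mex{1} = 0
g(9) = mex{0} = 1
g(10) = mex{0,2} = 1
g(11) = mex{1} = 0
So g(11) = 0.
Row D is a plain Nim row of size 2, so its Grundy value is 2.
By the Sprague-Grundy theorem, the Grundy value of a sum of independent games is the XOR of the component values.
Combined value = 2 XOR 9 XOR 0 XOR 2 = 9.

9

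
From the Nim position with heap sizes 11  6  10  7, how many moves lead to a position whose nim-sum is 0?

Compute the nim-sum pairwise:
11 ⊕ 6 = 13
13 ⊕ 10 = 7
7 ⊕ 7 = 0
The nim-sum is already 0, so every move leaves a nonzero nim-sum — there are no winning moves.

0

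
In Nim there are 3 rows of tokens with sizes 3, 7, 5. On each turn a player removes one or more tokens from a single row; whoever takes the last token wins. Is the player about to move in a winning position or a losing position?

Winning position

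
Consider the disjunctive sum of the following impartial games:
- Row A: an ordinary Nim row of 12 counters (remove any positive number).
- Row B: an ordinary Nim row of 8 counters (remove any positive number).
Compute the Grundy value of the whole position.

Row A is a plain Nim row of size 12, so its Grundy value is 12.
Row B is a plain Nim row of size 8, so its Grundy value is 8.
The value of a disjunctive sum is the nim-sum of the parts.
Combined value = 12 ⊕ 8 = 4.

4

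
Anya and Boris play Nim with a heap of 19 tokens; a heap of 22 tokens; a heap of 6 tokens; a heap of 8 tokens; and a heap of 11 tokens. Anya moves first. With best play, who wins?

Boris wins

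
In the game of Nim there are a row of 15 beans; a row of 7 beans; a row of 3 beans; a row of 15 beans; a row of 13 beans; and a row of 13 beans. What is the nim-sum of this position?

Compute the nim-sum pairwise:
15 ^ 7 = 8
8 ^ 3 = 11
11 ^ 15 = 4
4 ^ 13 = 9
9 ^ 13 = 4

4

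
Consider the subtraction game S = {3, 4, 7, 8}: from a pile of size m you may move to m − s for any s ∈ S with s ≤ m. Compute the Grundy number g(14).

1

Compute g(0), g(1), … for moves {3, 4, 7, 8}:
k:     0  1  2  3  4  5  6  7  8  9 10 11 12 13 14
g(k):  0  0  0  1  1  1  2  2  2  3  3  0  0  0  1
So g(14) = 1.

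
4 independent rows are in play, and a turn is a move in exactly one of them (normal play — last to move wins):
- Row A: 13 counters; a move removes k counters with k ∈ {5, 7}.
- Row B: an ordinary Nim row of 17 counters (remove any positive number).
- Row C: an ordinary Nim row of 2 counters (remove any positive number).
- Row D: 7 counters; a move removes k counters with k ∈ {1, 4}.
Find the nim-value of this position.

Build the Grundy sequence for row A with g(k) = mex{g(k−s) : s ∈ {5, 7}, s ≤ k}:
g(0) = mex{} = 0
g(1) = mex{} = 0
g(2) = mex{} = 0
g(3) = mex{} = 0
g(4) = mex{} = 0
g(5) = mex{0} = 1
g(6) = mex{0} = 1
g(7) = mex{0} = 1
g(8) = mex{0} = 1
g(9) = mex{0} = 1
g(10) = mex{0,1} = 2
g(11) = mex{0,1} = 2
g(12) = mex{1} = 0
g(13) = mex{1} = 0
So g(13) = 0.
Row B is a plain Nim row of size 17, so its Grundy value is 17.
Row C is a plain Nim row of size 2, so its Grundy value is 2.
Build the Grundy sequence for row D with g(k) = mex{g(k−s) : s ∈ {1, 4}, s ≤ k}:
g(0) = mex{} = 0
g(1) = mex{0} = 1
g(2) = mex{1} = 0
g(3) = mex{0} = 1
g(4) = mex{0,1} = 2
g(5) = mex{1,2} = 0
g(6) = mex{0} = 1
g(7) = mex{1} = 0
So g(7) = 0.
By the Sprague-Grundy theorem, the Grundy value of a sum of independent games is the XOR of the component values.
Combined value = 0 ⊕ 17 ⊕ 2 ⊕ 0 = 19.

19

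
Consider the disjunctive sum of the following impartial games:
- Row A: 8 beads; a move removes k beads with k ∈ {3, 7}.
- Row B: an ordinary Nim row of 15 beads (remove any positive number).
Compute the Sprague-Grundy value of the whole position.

13

For row A, compute g(0), g(1), … with moves {3, 7}:
g(0) = mex{} = 0
g(1) = mex{} = 0
g(2) = mex{} = 0
g(3) = mex{0} = 1
g(4) = mex{0} = 1
g(5) = mex{0} = 1
g(6) = mex{1} = 0
g(7) = mex{0,1} = 2
g(8) = mex{0,1} = 2
So g(8) = 2.
Row B is a plain Nim row of size 15, so its Grundy value is 15.
By the Sprague-Grundy theorem, the Grundy value of a sum of independent games is the XOR of the component values.
Combined value = 2 XOR 15 = 13.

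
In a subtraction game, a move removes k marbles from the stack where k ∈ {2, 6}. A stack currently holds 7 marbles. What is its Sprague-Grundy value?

Grundy values for subtraction set {2, 6}:
k:     0  1  2  3  4  5  6  7
g(k):  0  0  1  1  0  0  1  1
So g(7) = 1.

1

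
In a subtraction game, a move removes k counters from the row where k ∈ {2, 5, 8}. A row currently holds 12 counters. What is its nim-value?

Build the Grundy sequence with g(k) = mex{g(k−s) : s ∈ {2, 5, 8}, s ≤ k}:
g(0) = mex{} = 0
g(1) = mex{} = 0
g(2) = mex{0} = 1
g(3) = mex{0} = 1
g(4) = mex{1} = 0
g(5) = mex{0,1} = 2
g(6) = mex{0} = 1
g(7) = mex{1,2} = 0
g(8) = mex{0,1} = 2
g(9) = mex{0} = 1
g(10) = mex{1,2} = 0
g(11) = mex{1} = 0
g(12) = mex{0} = 1
So g(12) = 1.

1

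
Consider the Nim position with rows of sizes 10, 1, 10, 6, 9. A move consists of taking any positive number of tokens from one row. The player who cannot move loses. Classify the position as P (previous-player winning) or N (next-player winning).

N-position

Bitwise XOR of the heap sizes:
  1010  (10)
  0001  (1)
  1010  (10)
  0110  (6)
  1001  (9)
  ----
  1110  (14)
The nim-sum is 14 ≠ 0, so this is an N-position: the player to move can win.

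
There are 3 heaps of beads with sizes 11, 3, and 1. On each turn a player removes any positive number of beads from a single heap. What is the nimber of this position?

9

Compute the nim-sum pairwise:
11 ^ 3 = 8
8 ^ 1 = 9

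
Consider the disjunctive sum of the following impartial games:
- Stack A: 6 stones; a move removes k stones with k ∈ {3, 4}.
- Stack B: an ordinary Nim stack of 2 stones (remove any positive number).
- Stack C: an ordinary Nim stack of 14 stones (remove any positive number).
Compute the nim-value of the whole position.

14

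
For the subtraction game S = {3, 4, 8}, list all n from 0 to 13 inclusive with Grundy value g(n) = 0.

0, 1, 2, 7, 12, 13

Grundy values for subtraction set {3, 4, 8}:
g(0) = mex{} = 0
g(1) = mex{} = 0
g(2) = mex{} = 0
g(3) = mex{0} = 1
g(4) = mex{0} = 1
g(5) = mex{0} = 1
g(6) = mex{0,1} = 2
g(7) = mex{1} = 0
g(8) = mex{0,1} = 2
g(9) = mex{0,1,2} = 3
g(10) = mex{0,2} = 1
g(11) = mex{0,1,2} = 3
g(12) = mex{1,2,3} = 0
g(13) = mex{1,3} = 0
The P-positions (g = 0) in 0..13 are 0, 1, 2, 7, 12, 13.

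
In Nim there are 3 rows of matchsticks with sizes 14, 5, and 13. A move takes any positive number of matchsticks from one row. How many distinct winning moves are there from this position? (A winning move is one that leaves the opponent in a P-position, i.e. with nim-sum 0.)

3

Nim-sum: 14 ⊕ 5 ⊕ 13 = 6.
The overall nim-sum is X = 6. A row of size p has a winning move iff p XOR X < p (reduce it to p XOR X).
  14: 14 XOR 6 = 8 < 14 — winning move (to 8).
  5: 5 XOR 6 = 3 < 5 — winning move (to 3).
  13: 13 XOR 6 = 11 < 13 — winning move (to 11).
That gives 3 winning moves.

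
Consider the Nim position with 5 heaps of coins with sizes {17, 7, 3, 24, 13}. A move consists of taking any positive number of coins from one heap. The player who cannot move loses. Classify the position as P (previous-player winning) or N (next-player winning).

Nim-sum: 17 ^ 7 ^ 3 ^ 24 ^ 13 = 0.
The nim-sum is 0, so this is a P-position: the player to move is in a losing position under optimal play.

P-position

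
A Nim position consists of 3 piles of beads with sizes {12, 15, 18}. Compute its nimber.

17

Compute the nim-sum pairwise:
12 ⊕ 15 = 3
3 ⊕ 18 = 17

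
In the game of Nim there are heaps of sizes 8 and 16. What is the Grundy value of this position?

24

Compute the nim-sum pairwise:
8 ^ 16 = 24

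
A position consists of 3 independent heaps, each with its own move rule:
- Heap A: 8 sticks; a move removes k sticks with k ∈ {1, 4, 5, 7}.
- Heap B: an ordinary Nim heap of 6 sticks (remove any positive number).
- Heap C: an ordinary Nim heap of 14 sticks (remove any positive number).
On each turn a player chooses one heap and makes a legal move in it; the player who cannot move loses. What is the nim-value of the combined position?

8

For heap A, compute g(0), g(1), … with moves {1, 4, 5, 7}:
k:     0  1  2  3  4  5  6  7  8
g(k):  0  1  0  1  2  3  2  3  0
So g(8) = 0.
Heap B is a plain Nim heap of size 6, so its Grundy value is 6.
Heap C is a plain Nim heap of size 14, so its Grundy value is 14.
The value of a disjunctive sum is the nim-sum of the parts.
Combined value = 0 XOR 6 XOR 14 = 8.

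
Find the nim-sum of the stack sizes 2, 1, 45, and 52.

26

Bitwise XOR of the heap sizes:
  000010  (2)
  000001  (1)
  101101  (45)
  110100  (52)
  ------
  011010  (26)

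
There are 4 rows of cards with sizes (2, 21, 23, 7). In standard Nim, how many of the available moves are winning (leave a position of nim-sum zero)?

Bitwise XOR of the heap sizes:
  00010  (2)
  10101  (21)
  10111  (23)
  00111  (7)
  -----
  00111  (7)
The overall nim-sum is X = 7. A row of size p has a winning move iff p XOR X < p (reduce it to p XOR X).
  2: 2 XOR 7 = 5 ≥ 2 — no move.
  21: 21 XOR 7 = 18 < 21 — winning move (to 18).
  23: 23 XOR 7 = 16 < 23 — winning move (to 16).
  7: 7 XOR 7 = 0 < 7 — winning move (to 0).
That gives 3 winning moves.

3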